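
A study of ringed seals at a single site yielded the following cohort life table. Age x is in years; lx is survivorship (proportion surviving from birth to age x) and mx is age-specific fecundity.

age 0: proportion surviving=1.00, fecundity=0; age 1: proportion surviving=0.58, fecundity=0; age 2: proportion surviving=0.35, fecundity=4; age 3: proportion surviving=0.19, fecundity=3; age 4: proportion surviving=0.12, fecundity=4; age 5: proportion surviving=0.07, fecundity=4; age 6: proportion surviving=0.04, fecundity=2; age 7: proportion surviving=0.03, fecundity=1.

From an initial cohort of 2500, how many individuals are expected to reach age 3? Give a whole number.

475

Expected survivors = N0 · l_3 = 2500 × 0.19 = 475 → 475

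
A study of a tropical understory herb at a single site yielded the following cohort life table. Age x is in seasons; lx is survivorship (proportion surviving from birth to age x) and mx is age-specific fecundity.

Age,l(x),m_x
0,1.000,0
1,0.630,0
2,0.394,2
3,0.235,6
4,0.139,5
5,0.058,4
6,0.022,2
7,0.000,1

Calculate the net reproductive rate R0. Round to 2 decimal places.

3.17

lx·mx by age: 0, 0, 0.788, 1.41, 0.695, 0.232, 0.044, 0
R0 = Σ lx·mx = 3.169 → 3.17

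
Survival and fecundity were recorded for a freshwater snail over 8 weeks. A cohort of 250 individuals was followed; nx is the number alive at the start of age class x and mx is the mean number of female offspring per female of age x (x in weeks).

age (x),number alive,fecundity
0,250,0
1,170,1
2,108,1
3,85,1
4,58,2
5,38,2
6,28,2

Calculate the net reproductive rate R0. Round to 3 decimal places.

2.444

lx = nx/n0 = nx/250: 1, 0.68, 0.432, 0.34, 0.232, 0.152, 0.112
lx·mx by age: 0, 0.68, 0.432, 0.34, 0.464, 0.304, 0.224
R0 = Σ lx·mx = 2.444 → 2.444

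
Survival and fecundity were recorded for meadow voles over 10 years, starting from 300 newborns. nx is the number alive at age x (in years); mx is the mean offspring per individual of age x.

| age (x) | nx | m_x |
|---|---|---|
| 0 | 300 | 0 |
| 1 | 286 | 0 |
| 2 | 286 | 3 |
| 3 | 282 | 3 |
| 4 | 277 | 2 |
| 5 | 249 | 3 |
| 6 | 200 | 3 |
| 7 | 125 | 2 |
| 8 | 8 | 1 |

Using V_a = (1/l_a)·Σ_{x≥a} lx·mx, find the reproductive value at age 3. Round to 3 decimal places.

lx = nx/n0 = nx/300: 1, 0.95333…, 0.95333…, 0.94, 0.92333…, 0.83, 0.66667…, 0.41667…, 0.02667…
lx·mx for x ≥ 3: 2.82, 1.846667…, 2.49, 2…, 0.833333…, 0.026667… → sum = 10.016667…
V_3 = 10.016667… / l_3 = 10.016667… / 0.94 = 10.656028… → 10.656

10.656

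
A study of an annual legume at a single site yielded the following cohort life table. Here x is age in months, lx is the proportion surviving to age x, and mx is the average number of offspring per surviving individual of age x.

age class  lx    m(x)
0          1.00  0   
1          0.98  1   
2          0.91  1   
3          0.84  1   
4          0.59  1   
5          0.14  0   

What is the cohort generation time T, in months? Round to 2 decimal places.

2.31

lx·mx: 0, 0.98, 0.91, 0.84, 0.59, 0 → R0 = 3.32
x·lx·mx: 0, 0.98, 1.82, 2.52, 2.36, 0 → Σ = 7.68
T = 7.68 / 3.32 = 2.313253… → 2.31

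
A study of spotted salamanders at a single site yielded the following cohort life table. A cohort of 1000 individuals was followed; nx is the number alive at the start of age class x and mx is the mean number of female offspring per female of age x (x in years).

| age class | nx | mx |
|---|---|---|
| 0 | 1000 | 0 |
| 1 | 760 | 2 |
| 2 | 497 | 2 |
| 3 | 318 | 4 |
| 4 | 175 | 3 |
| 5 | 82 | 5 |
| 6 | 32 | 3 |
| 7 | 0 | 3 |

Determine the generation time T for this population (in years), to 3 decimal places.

lx = nx/n0 = nx/1000: 1, 0.76, 0.497, 0.318, 0.175, 0.082, 0.032, 0
lx·mx: 0, 1.52, 0.994, 1.272, 0.525, 0.41, 0.096, 0 → R0 = 4.817
x·lx·mx: 0, 1.52, 1.988, 3.816, 2.1, 2.05, 0.576, 0 → Σ = 12.05
T = 12.05 / 4.817 = 2.501557… → 2.502

2.502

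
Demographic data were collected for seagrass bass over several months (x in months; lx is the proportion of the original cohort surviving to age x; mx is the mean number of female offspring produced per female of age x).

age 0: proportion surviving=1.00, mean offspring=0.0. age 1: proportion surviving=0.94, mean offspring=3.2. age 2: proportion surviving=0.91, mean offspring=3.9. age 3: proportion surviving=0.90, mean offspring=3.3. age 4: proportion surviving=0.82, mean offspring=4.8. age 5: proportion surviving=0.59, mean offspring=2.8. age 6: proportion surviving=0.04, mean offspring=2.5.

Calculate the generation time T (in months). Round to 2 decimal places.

2.87

lx·mx: 0, 3.008, 3.549, 2.97, 3.936, 1.652, 0.1 → R0 = 15.215
x·lx·mx: 0, 3.008, 7.098, 8.91, 15.744, 8.26, 0.6 → Σ = 43.62
T = 43.62 / 15.215 = 2.866908… → 2.87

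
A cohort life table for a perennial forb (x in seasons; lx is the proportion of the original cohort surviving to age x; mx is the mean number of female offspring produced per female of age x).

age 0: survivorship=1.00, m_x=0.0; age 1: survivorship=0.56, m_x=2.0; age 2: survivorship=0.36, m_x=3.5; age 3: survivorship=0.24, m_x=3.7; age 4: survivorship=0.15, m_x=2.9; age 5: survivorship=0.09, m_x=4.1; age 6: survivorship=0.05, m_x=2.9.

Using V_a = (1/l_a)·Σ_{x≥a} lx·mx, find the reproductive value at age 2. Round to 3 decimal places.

8.603

lx·mx for x ≥ 2: 1.26, 0.888, 0.435, 0.369, 0.145 → sum = 3.097
V_2 = 3.097 / l_2 = 3.097 / 0.36 = 8.602778… → 8.603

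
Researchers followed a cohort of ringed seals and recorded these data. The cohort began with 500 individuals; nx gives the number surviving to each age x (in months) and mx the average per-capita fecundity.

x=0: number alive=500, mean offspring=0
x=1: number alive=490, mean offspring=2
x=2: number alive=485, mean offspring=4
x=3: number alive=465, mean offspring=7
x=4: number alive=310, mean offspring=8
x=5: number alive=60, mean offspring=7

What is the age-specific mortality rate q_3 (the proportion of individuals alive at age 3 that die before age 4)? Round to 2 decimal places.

0.33

lx = nx/n0 = nx/500: 1, 0.98, 0.97, 0.93, 0.62, 0.12
q_3 = (l_3 − l_4) / l_3 = (0.93 − 0.62) / 0.93
     = 0.31 / 0.93 = 0.333333… → 0.33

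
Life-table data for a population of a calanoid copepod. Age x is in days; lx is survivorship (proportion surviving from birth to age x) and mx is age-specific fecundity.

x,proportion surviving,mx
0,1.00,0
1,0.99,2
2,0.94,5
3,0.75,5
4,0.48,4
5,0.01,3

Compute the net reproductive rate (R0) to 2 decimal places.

lx·mx by age: 0, 1.98, 4.7, 3.75, 1.92, 0.03
R0 = Σ lx·mx = 12.38 → 12.38

12.38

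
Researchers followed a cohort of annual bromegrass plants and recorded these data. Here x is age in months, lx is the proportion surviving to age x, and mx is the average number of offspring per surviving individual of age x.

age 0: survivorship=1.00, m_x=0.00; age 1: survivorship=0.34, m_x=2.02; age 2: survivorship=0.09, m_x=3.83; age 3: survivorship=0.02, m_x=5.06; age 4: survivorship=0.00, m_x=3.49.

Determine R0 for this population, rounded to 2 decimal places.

1.13

lx·mx by age: 0, 0.6868, 0.3447, 0.1012, 0
R0 = Σ lx·mx = 1.1327 → 1.13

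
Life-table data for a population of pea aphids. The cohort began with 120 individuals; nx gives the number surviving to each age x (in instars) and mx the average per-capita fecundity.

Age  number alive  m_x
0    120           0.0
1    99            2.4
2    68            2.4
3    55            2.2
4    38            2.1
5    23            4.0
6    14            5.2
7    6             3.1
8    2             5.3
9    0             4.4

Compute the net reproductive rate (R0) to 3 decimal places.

lx = nx/n0 = nx/120: 1, 0.825, 0.56667…, 0.45833…, 0.31667…, 0.19167…, 0.11667…, 0.05, 0.01667…, 0
lx·mx by age: 0, 1.98, 1.36…, 1.008333…, 0.665…, 0.766667…, 0.606667…, 0.155, 0.088333…, 0
R0 = Σ lx·mx = 6.63… → 6.630

6.630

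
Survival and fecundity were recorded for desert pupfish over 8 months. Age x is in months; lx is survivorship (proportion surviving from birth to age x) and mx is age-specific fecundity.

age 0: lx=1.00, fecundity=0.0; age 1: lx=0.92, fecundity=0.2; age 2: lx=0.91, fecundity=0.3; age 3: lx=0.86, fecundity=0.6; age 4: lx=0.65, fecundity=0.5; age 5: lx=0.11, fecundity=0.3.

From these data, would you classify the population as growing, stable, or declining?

R0 = Σ lx·mx = 0 + 0.184 + 0.273 + 0.516 + 0.325 + 0.033 = 1.331
R0 > 1, so the population is growing.

growing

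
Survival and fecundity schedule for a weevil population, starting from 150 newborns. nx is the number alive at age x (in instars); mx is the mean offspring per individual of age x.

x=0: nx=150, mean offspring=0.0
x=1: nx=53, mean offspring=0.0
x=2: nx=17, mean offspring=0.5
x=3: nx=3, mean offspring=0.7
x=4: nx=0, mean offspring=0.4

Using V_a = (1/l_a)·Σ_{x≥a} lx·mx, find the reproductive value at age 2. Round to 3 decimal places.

lx = nx/n0 = nx/150: 1, 0.35333…, 0.11333…, 0.02, 0
lx·mx for x ≥ 2: 0.056667…, 0.014, 0 → sum = 0.070667…
V_2 = 0.070667… / l_2 = 0.070667… / 0.113333… = 0.623529… → 0.624

0.624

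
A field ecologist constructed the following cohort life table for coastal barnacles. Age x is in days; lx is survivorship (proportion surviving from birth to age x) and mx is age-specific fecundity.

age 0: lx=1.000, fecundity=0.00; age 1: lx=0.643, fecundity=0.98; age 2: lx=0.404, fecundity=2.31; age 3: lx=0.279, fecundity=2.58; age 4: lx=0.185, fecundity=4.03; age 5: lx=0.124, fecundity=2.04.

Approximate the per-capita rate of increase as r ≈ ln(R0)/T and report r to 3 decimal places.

0.438

R0 = Σ lx·mx = 0 + 0.63014 + 0.93324 + 0.71982 + 0.74555 + 0.25296 = 3.28171
Σ x·lx·mx = 8.90308; T = 8.90308/3.28171 = 2.71294…
r ≈ ln(R0)/T = ln(3.28171)/2.71294… = 0.43804… → 0.438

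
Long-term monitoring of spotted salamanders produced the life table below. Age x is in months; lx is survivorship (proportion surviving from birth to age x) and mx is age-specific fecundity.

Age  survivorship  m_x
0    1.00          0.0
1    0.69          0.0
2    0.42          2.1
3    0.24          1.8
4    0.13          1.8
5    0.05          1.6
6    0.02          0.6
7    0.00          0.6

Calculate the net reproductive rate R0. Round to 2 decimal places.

1.64

lx·mx by age: 0, 0, 0.882, 0.432, 0.234, 0.08, 0.012, 0
R0 = Σ lx·mx = 1.64 → 1.64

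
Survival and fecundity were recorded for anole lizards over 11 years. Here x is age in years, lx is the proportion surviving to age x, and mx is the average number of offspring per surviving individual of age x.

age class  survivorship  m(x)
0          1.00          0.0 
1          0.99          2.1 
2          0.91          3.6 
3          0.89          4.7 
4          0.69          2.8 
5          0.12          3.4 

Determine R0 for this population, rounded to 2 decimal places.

lx·mx by age: 0, 2.079, 3.276, 4.183, 1.932, 0.408
R0 = Σ lx·mx = 11.878 → 11.88

11.88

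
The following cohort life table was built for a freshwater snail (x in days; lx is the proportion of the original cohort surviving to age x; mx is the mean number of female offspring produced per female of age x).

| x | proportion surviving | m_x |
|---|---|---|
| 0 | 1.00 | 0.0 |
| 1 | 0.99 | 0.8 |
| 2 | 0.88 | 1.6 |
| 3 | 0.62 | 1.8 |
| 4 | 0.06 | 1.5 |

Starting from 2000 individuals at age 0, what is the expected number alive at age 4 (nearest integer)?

120

Expected survivors = N0 · l_4 = 2000 × 0.06 = 120 → 120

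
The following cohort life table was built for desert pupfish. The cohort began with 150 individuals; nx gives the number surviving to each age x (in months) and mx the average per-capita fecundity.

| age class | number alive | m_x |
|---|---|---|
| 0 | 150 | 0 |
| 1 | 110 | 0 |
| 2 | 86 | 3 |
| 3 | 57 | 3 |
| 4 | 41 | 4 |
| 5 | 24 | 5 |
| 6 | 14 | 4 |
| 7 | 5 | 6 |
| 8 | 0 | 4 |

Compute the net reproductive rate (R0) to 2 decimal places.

5.33

lx = nx/n0 = nx/150: 1, 0.73333…, 0.57333…, 0.38, 0.27333…, 0.16, 0.09333…, 0.03333…, 0
lx·mx by age: 0, 0, 1.72…, 1.14, 1.093333…, 0.8, 0.373333…, 0.2…, 0
R0 = Σ lx·mx = 5.326667… → 5.33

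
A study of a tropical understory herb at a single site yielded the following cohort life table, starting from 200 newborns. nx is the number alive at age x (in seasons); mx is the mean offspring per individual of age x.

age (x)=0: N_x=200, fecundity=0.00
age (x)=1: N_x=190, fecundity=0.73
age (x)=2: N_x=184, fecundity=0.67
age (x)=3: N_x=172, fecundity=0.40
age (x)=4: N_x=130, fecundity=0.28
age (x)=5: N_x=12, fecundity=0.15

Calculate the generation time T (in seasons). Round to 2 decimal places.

lx = nx/n0 = nx/200: 1, 0.95, 0.92, 0.86, 0.65, 0.06
lx·mx: 0, 0.6935, 0.6164, 0.344, 0.182, 0.009 → R0 = 1.8449
x·lx·mx: 0, 0.6935, 1.2328, 1.032, 0.728, 0.045 → Σ = 3.7313
T = 3.7313 / 1.8449 = 2.022494… → 2.02

2.02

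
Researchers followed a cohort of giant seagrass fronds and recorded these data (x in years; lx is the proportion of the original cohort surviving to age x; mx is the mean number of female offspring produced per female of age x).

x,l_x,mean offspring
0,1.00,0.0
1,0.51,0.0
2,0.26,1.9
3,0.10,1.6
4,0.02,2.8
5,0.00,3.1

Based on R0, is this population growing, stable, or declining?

R0 = Σ lx·mx = 0 + 0 + 0.494 + 0.16 + 0.056 + 0 = 0.71
R0 < 1, so the population is declining.

declining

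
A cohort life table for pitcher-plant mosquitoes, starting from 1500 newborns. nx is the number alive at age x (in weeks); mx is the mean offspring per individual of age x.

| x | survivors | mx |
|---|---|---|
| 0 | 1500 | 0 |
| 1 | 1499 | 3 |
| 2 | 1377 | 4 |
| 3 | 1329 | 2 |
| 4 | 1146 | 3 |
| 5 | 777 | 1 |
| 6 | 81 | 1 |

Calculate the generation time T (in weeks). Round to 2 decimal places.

2.45

lx = nx/n0 = nx/1500: 1, 0.99933…, 0.918, 0.886, 0.764, 0.518, 0.054
lx·mx: 0, 2.998…, 3.672, 1.772, 2.292, 0.518, 0.054 → R0 = 11.306…
x·lx·mx: 0, 2.998…, 7.344, 5.316, 9.168, 2.59, 0.324 → Σ = 27.74…
T = 27.74… / 11.306… = 2.453564… → 2.45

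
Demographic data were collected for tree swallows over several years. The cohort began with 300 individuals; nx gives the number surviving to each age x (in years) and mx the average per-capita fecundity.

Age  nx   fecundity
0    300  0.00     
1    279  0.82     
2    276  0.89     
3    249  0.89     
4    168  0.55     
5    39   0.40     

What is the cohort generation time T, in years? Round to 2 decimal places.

lx = nx/n0 = nx/300: 1, 0.93, 0.92, 0.83, 0.56, 0.13
lx·mx: 0, 0.7626, 0.8188, 0.7387, 0.308, 0.052 → R0 = 2.6801
x·lx·mx: 0, 0.7626, 1.6376, 2.2161, 1.232, 0.26 → Σ = 6.1083
T = 6.1083 / 2.6801 = 2.279131… → 2.28

2.28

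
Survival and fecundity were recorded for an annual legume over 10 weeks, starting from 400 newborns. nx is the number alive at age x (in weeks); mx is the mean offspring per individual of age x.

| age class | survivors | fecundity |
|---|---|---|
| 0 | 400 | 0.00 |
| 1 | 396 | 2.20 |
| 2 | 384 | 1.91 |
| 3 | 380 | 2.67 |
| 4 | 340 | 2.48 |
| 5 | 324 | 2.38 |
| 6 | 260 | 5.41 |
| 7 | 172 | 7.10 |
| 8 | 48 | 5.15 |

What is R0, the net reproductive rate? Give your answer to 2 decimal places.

lx = nx/n0 = nx/400: 1, 0.99, 0.96, 0.95, 0.85, 0.81, 0.65, 0.43, 0.12
lx·mx by age: 0, 2.178, 1.8336, 2.5365, 2.108, 1.9278, 3.5165, 3.053, 0.618
R0 = Σ lx·mx = 17.7714 → 17.77

17.77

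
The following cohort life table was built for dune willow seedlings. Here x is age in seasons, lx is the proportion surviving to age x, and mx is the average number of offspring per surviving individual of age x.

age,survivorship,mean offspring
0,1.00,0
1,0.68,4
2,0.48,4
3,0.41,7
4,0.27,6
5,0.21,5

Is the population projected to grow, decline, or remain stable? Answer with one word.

growing

R0 = Σ lx·mx = 0 + 2.72 + 1.92 + 2.87 + 1.62 + 1.05 = 10.18
R0 > 1, so the population is growing.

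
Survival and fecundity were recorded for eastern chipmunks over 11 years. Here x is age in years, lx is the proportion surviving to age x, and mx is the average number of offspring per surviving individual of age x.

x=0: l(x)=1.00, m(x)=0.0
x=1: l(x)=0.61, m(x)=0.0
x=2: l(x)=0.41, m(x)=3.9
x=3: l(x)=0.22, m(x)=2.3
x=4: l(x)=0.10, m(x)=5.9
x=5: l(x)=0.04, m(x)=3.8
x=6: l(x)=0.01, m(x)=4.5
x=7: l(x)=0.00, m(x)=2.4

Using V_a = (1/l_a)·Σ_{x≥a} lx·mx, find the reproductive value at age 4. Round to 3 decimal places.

7.870

lx·mx for x ≥ 4: 0.59, 0.152, 0.045, 0 → sum = 0.787
V_4 = 0.787 / l_4 = 0.787 / 0.1 = 7.87 → 7.870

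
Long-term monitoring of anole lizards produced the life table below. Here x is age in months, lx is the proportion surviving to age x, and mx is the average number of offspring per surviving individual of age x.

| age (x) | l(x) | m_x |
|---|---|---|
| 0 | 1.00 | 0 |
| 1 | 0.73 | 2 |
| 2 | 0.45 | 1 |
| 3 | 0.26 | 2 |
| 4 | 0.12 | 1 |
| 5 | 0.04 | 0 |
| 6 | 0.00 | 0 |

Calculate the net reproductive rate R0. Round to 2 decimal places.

lx·mx by age: 0, 1.46, 0.45, 0.52, 0.12, 0, 0
R0 = Σ lx·mx = 2.55 → 2.55

2.55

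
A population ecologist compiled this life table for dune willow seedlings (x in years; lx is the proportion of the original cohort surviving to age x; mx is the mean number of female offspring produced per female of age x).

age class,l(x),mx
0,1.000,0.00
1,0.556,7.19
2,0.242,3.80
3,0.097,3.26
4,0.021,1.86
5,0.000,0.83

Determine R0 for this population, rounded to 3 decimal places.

lx·mx by age: 0, 3.99764, 0.9196, 0.31622, 0.03906, 0
R0 = Σ lx·mx = 5.27252 → 5.273

5.273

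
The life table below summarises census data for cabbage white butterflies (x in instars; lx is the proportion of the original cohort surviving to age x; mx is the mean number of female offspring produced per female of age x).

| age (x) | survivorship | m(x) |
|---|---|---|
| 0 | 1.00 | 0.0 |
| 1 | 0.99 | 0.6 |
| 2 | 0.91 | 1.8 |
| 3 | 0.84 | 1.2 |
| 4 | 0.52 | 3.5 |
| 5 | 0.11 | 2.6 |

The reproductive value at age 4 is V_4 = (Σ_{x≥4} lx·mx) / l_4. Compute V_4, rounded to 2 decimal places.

4.05

lx·mx for x ≥ 4: 1.82, 0.286 → sum = 2.106
V_4 = 2.106 / l_4 = 2.106 / 0.52 = 4.05 → 4.05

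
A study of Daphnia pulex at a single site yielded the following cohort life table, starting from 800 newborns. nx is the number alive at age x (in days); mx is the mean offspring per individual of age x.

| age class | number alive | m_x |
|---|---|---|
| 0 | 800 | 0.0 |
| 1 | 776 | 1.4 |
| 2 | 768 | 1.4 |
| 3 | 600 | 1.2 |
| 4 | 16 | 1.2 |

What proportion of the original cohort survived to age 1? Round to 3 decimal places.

0.970

l_1 = n_1/n_0 = 776/800 = 0.97 → 0.970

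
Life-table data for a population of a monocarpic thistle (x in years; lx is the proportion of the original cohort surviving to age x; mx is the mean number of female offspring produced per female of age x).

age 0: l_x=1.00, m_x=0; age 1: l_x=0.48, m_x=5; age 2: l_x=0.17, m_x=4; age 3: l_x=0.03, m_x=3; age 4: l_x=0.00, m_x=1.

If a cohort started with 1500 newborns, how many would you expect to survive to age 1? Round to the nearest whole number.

720

Expected survivors = N0 · l_1 = 1500 × 0.48 = 720 → 720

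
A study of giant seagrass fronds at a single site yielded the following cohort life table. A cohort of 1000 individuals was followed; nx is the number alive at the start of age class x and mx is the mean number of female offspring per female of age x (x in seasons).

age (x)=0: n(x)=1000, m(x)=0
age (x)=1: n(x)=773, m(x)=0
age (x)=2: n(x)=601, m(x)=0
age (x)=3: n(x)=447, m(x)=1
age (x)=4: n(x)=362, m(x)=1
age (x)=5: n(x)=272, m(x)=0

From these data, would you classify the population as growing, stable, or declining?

declining

lx = nx/n0 = nx/1000: 1, 0.773, 0.601, 0.447, 0.362, 0.272
R0 = Σ lx·mx = 0 + 0 + 0 + 0.447 + 0.362 + 0 = 0.809
R0 < 1, so the population is declining.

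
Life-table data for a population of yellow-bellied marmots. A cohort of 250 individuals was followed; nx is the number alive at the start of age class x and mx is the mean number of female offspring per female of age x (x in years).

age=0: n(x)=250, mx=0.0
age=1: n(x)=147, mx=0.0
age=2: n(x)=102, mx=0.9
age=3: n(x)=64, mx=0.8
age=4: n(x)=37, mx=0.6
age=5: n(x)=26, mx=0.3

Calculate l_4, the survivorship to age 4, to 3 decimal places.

l_4 = n_4/n_0 = 37/250 = 0.148 → 0.148

0.148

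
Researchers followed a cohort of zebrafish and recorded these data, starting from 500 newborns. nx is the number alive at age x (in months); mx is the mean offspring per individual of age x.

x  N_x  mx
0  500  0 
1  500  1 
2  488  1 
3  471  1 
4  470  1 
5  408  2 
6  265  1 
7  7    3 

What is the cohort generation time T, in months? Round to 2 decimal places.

lx = nx/n0 = nx/500: 1, 1, 0.976, 0.942, 0.94, 0.816, 0.53, 0.014
lx·mx: 0, 1, 0.976, 0.942, 0.94, 1.632, 0.53, 0.042 → R0 = 6.062
x·lx·mx: 0, 1, 1.952, 2.826, 3.76, 8.16, 3.18, 0.294 → Σ = 21.172
T = 21.172 / 6.062 = 3.492577… → 3.49

3.49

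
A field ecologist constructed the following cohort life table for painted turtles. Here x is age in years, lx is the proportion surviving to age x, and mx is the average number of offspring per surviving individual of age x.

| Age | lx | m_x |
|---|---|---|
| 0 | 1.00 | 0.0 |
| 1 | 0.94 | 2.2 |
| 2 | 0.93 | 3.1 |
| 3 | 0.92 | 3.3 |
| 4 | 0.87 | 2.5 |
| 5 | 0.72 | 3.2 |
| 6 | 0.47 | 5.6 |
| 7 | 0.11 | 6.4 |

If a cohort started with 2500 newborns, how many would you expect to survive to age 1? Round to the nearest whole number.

Expected survivors = N0 · l_1 = 2500 × 0.94 = 2350 → 2350

2350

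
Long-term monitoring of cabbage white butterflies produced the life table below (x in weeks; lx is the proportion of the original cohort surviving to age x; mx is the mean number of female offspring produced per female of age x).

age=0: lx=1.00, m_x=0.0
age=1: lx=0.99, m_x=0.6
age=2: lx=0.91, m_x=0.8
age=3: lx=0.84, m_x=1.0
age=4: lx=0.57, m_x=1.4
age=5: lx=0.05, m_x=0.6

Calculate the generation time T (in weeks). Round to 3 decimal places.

2.646

lx·mx: 0, 0.594, 0.728, 0.84, 0.798, 0.03 → R0 = 2.99
x·lx·mx: 0, 0.594, 1.456, 2.52, 3.192, 0.15 → Σ = 7.912
T = 7.912 / 2.99 = 2.646154… → 2.646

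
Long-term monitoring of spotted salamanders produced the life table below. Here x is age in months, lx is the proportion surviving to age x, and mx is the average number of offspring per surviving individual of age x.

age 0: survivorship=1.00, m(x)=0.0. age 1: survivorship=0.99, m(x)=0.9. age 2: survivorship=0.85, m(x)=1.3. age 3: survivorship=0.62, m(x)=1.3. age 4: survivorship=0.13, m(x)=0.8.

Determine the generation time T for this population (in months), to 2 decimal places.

lx·mx: 0, 0.891, 1.105, 0.806, 0.104 → R0 = 2.906
x·lx·mx: 0, 0.891, 2.21, 2.418, 0.416 → Σ = 5.935
T = 5.935 / 2.906 = 2.042326… → 2.04

2.04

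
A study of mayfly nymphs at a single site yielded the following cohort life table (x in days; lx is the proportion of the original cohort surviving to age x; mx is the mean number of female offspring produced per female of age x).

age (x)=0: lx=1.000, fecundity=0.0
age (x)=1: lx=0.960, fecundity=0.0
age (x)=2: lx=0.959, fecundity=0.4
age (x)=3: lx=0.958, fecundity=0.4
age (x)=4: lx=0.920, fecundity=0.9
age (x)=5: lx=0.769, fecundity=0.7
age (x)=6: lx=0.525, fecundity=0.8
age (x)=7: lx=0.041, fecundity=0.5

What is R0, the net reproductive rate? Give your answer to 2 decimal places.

2.57

lx·mx by age: 0, 0, 0.3836, 0.3832, 0.828, 0.5383, 0.42, 0.0205
R0 = Σ lx·mx = 2.5736 → 2.57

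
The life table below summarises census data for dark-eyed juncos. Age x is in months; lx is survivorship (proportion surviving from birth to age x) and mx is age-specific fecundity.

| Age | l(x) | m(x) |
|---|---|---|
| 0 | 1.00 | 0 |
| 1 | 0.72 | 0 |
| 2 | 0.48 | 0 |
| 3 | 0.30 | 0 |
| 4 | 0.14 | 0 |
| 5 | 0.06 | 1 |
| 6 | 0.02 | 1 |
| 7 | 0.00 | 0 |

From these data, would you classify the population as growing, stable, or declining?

declining

R0 = Σ lx·mx = 0 + 0 + 0 + 0 + 0 + 0.06 + 0.02 + 0 = 0.08
R0 < 1, so the population is declining.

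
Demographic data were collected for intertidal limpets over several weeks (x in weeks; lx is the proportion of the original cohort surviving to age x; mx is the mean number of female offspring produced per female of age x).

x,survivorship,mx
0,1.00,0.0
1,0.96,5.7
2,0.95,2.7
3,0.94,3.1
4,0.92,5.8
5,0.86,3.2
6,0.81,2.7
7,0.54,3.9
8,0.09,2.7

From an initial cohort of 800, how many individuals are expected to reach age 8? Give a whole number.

Expected survivors = N0 · l_8 = 800 × 0.09 = 72 → 72

72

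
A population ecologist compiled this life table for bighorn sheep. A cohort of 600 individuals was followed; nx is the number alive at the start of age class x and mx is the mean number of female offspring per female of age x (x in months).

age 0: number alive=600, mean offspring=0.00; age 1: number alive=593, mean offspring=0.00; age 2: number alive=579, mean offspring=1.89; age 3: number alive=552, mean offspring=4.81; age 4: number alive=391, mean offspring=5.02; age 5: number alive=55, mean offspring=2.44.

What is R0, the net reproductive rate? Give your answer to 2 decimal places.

9.74

lx = nx/n0 = nx/600: 1, 0.98833…, 0.965, 0.92, 0.65167…, 0.09167…
lx·mx by age: 0, 0, 1.82385, 4.4252, 3.271367…, 0.223667…
R0 = Σ lx·mx = 9.744083… → 9.74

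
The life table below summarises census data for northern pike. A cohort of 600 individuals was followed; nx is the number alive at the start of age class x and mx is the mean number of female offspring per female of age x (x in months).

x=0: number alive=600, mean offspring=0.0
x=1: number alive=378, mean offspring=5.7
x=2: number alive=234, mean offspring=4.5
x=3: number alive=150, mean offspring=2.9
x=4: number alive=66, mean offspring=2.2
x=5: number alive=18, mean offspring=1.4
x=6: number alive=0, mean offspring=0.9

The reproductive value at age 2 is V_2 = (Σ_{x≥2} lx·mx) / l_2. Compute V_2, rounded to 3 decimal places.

7.087

lx = nx/n0 = nx/600: 1, 0.63, 0.39, 0.25, 0.11, 0.03, 0
lx·mx for x ≥ 2: 1.755, 0.725, 0.242, 0.042, 0 → sum = 2.764
V_2 = 2.764 / l_2 = 2.764 / 0.39 = 7.087179… → 7.087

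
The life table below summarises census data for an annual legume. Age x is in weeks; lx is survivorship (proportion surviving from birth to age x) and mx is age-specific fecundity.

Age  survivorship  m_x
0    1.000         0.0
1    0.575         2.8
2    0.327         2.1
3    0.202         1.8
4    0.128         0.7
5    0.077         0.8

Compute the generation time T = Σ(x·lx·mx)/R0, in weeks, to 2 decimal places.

lx·mx: 0, 1.61, 0.6867, 0.3636, 0.0896, 0.0616 → R0 = 2.8115
x·lx·mx: 0, 1.61, 1.3734, 1.0908, 0.3584, 0.308 → Σ = 4.7406
T = 4.7406 / 2.8115 = 1.686146… → 1.69

1.69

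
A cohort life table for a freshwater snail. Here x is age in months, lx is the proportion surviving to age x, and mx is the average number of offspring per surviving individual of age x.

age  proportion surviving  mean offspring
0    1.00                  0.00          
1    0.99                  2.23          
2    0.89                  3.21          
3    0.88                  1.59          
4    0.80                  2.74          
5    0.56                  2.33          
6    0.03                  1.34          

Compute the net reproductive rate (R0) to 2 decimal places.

10.00

lx·mx by age: 0, 2.2077, 2.8569, 1.3992, 2.192, 1.3048, 0.0402
R0 = Σ lx·mx = 10.0008 → 10.00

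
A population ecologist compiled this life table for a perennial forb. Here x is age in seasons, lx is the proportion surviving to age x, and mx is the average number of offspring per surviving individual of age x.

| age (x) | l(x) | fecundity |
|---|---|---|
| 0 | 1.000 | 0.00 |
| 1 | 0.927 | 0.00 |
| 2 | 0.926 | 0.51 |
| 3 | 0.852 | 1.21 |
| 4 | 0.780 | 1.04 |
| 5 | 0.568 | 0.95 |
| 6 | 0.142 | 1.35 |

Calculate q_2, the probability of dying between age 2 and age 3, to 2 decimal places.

q_2 = (l_2 − l_3) / l_2 = (0.926 − 0.852) / 0.926
     = 0.074 / 0.926 = 0.079914… → 0.08

0.08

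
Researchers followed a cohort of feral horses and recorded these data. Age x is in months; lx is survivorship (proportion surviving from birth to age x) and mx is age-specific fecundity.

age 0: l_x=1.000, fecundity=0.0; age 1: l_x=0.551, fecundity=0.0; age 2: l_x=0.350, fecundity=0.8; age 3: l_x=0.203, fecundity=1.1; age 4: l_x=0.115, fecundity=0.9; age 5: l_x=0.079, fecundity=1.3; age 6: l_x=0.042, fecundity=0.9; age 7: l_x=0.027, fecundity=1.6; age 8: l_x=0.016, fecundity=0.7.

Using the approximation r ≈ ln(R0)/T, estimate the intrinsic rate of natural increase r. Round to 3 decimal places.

-0.064

R0 = Σ lx·mx = 0 + 0 + 0.28 + 0.2233 + 0.1035 + 0.1027 + 0.0378 + 0.0432 + 0.0112 = 0.8017
Σ x·lx·mx = 2.7762; T = 2.7762/0.8017 = 3.46289…
r ≈ ln(R0)/T = ln(0.8017)/3.46289… = -0.06383… → -0.064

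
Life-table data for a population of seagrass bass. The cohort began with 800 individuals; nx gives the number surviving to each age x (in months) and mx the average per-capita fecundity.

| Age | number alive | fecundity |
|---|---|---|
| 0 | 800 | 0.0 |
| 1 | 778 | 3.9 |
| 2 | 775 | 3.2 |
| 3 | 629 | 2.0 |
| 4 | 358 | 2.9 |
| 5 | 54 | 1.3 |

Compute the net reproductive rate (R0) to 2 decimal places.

lx = nx/n0 = nx/800: 1, 0.9725, 0.96875, 0.78625, 0.4475, 0.0675
lx·mx by age: 0, 3.79275, 3.1, 1.5725, 1.29775, 0.08775
R0 = Σ lx·mx = 9.85075 → 9.85

9.85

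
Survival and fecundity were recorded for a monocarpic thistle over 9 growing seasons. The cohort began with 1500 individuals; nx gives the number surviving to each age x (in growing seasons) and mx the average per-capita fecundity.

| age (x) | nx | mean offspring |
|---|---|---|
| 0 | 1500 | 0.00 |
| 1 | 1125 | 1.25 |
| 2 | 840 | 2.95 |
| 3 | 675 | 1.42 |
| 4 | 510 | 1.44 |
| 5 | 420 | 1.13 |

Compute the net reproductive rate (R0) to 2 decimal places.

4.03

lx = nx/n0 = nx/1500: 1, 0.75, 0.56, 0.45, 0.34, 0.28
lx·mx by age: 0, 0.9375, 1.652, 0.639, 0.4896, 0.3164
R0 = Σ lx·mx = 4.0345 → 4.03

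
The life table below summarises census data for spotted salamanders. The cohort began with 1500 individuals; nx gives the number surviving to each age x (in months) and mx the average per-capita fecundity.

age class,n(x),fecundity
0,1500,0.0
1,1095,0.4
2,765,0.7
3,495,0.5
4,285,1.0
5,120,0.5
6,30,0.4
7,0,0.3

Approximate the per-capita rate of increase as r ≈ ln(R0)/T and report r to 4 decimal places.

0.0213

lx = nx/n0 = nx/1500: 1, 0.73, 0.51, 0.33, 0.19, 0.08, 0.02, 0
R0 = Σ lx·mx = 0 + 0.292 + 0.357 + 0.165 + 0.19 + 0.04 + 0.008 + 0 = 1.052
Σ x·lx·mx = 2.509; T = 2.509/1.052 = 2.38498…
r ≈ ln(R0)/T = ln(1.052)/2.38498… = 0.021255… → 0.0213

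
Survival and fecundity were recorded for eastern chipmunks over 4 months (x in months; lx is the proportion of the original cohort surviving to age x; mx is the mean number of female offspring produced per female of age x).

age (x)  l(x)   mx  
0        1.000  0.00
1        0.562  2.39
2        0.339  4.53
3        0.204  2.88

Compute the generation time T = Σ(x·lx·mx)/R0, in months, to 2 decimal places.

1.78

lx·mx: 0, 1.34318, 1.53567, 0.58752 → R0 = 3.46637
x·lx·mx: 0, 1.34318, 3.07134, 1.76256 → Σ = 6.17708
T = 6.17708 / 3.46637 = 1.782002… → 1.78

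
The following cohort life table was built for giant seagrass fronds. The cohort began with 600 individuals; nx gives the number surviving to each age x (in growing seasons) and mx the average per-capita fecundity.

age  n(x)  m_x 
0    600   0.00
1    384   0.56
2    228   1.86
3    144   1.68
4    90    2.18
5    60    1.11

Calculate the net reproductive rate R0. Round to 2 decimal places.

lx = nx/n0 = nx/600: 1, 0.64, 0.38, 0.24, 0.15, 0.1
lx·mx by age: 0, 0.3584, 0.7068, 0.4032, 0.327, 0.111
R0 = Σ lx·mx = 1.9064 → 1.91

1.91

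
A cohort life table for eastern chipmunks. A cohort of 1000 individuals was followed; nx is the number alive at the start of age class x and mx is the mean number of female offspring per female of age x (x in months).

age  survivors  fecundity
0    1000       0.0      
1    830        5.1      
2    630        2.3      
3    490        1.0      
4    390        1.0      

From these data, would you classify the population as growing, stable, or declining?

growing

lx = nx/n0 = nx/1000: 1, 0.83, 0.63, 0.49, 0.39
R0 = Σ lx·mx = 0 + 4.233 + 1.449 + 0.49 + 0.39 = 6.562
R0 > 1, so the population is growing.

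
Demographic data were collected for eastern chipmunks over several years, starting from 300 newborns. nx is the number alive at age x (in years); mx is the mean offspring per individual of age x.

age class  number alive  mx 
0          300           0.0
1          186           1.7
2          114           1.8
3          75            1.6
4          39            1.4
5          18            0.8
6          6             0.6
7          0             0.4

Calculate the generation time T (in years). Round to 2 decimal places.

lx = nx/n0 = nx/300: 1, 0.62, 0.38, 0.25, 0.13, 0.06, 0.02, 0
lx·mx: 0, 1.054, 0.684, 0.4, 0.182, 0.048, 0.012, 0 → R0 = 2.38
x·lx·mx: 0, 1.054, 1.368, 1.2, 0.728, 0.24, 0.072, 0 → Σ = 4.662
T = 4.662 / 2.38 = 1.958824… → 1.96

1.96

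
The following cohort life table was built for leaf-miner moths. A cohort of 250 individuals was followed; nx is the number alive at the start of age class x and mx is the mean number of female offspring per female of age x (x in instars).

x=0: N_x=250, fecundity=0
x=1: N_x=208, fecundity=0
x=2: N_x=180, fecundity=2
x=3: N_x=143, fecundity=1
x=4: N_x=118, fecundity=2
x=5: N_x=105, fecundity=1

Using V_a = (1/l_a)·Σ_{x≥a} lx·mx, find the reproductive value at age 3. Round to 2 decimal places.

3.38

lx = nx/n0 = nx/250: 1, 0.832, 0.72, 0.572, 0.472, 0.42
lx·mx for x ≥ 3: 0.572, 0.944, 0.42 → sum = 1.936
V_3 = 1.936 / l_3 = 1.936 / 0.572 = 3.384615… → 3.38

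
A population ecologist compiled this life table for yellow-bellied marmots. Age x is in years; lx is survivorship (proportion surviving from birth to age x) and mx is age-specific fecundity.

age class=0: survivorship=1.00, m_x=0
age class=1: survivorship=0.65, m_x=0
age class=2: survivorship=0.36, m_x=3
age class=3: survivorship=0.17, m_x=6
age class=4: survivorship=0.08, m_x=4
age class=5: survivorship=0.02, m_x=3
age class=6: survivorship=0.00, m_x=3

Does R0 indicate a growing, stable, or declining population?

growing

R0 = Σ lx·mx = 0 + 0 + 1.08 + 1.02 + 0.32 + 0.06 + 0 = 2.48
R0 > 1, so the population is growing.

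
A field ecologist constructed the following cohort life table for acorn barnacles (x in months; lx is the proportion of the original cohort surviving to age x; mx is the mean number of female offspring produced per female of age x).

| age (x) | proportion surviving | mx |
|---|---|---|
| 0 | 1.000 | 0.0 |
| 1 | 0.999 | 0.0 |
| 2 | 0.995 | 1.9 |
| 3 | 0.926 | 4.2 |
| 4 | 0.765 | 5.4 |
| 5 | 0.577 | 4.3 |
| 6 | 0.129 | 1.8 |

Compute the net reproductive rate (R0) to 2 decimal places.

12.62

lx·mx by age: 0, 0, 1.8905, 3.8892, 4.131, 2.4811, 0.2322
R0 = Σ lx·mx = 12.624 → 12.62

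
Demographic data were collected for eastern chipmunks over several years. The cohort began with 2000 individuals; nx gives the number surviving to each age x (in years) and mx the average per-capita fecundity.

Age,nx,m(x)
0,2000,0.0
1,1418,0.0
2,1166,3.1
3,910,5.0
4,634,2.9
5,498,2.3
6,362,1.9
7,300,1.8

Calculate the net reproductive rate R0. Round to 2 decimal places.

6.19

lx = nx/n0 = nx/2000: 1, 0.709, 0.583, 0.455, 0.317, 0.249, 0.181, 0.15
lx·mx by age: 0, 0, 1.8073, 2.275, 0.9193, 0.5727, 0.3439, 0.27
R0 = Σ lx·mx = 6.1882 → 6.19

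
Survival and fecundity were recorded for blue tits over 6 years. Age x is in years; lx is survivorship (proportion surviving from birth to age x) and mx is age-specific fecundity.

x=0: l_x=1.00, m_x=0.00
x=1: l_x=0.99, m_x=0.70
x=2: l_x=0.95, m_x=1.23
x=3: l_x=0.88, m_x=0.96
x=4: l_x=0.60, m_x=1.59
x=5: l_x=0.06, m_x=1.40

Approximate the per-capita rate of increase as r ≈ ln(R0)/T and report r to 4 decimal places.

R0 = Σ lx·mx = 0 + 0.693 + 1.1685 + 0.8448 + 0.954 + 0.084 = 3.7443
Σ x·lx·mx = 9.8004; T = 9.8004/3.7443 = 2.61742…
r ≈ ln(R0)/T = ln(3.7443)/2.61742… = 0.504403… → 0.5044

0.5044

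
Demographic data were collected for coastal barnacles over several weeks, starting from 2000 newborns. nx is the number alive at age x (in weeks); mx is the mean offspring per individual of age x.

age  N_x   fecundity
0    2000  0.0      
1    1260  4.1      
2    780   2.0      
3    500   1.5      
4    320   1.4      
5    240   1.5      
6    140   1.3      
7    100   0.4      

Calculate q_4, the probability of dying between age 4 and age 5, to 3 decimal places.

0.250

lx = nx/n0 = nx/2000: 1, 0.63, 0.39, 0.25, 0.16, 0.12, 0.07, 0.05
q_4 = (l_4 − l_5) / l_4 = (0.16 − 0.12) / 0.16
     = 0.04 / 0.16 = 0.25 → 0.250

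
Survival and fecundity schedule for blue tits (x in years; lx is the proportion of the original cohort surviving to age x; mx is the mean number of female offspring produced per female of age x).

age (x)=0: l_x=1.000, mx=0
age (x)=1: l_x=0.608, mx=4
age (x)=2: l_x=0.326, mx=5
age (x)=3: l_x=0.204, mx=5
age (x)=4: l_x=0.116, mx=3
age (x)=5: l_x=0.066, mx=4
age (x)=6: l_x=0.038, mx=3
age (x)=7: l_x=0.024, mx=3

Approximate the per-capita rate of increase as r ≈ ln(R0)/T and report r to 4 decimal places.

0.8233

R0 = Σ lx·mx = 0 + 2.432 + 1.63 + 1.02 + 0.348 + 0.264 + 0.114 + 0.072 = 5.88
Σ x·lx·mx = 12.652; T = 12.652/5.88 = 2.1517…
r ≈ ln(R0)/T = ln(5.88)/2.1517… = 0.823329… → 0.8233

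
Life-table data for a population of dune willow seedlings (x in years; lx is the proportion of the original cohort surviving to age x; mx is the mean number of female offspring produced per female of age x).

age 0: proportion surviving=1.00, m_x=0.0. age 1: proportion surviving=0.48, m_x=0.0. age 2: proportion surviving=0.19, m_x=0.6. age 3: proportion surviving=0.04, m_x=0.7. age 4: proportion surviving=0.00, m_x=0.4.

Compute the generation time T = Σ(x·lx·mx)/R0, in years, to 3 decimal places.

lx·mx: 0, 0, 0.114, 0.028, 0 → R0 = 0.142
x·lx·mx: 0, 0, 0.228, 0.084, 0 → Σ = 0.312
T = 0.312 / 0.142 = 2.197183… → 2.197

2.197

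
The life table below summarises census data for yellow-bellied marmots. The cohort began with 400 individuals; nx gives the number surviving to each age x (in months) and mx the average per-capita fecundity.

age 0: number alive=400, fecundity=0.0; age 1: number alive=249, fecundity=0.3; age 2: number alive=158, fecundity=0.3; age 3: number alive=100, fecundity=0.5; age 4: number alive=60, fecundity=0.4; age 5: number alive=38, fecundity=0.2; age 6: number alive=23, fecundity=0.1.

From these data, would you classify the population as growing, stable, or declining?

declining

lx = nx/n0 = nx/400: 1, 0.6225, 0.395, 0.25, 0.15, 0.095, 0.0575
R0 = Σ lx·mx = 0 + 0.18675 + 0.1185 + 0.125 + 0.06 + 0.019 + 0.00575 = 0.515
R0 < 1, so the population is declining.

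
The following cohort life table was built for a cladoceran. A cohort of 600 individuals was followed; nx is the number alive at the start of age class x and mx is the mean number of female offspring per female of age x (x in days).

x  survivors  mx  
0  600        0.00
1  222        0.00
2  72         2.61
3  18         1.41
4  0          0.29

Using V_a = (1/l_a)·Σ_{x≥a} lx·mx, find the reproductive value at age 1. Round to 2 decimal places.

0.96

lx = nx/n0 = nx/600: 1, 0.37, 0.12, 0.03, 0
lx·mx for x ≥ 1: 0, 0.3132, 0.0423, 0 → sum = 0.3555
V_1 = 0.3555 / l_1 = 0.3555 / 0.37 = 0.960811… → 0.96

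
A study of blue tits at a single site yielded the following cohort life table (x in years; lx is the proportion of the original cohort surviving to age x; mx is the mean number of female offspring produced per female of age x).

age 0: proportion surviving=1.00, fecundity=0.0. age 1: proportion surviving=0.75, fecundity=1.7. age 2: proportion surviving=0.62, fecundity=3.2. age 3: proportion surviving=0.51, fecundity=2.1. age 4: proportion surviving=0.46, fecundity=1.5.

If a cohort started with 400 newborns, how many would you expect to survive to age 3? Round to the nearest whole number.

204

Expected survivors = N0 · l_3 = 400 × 0.51 = 204 → 204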